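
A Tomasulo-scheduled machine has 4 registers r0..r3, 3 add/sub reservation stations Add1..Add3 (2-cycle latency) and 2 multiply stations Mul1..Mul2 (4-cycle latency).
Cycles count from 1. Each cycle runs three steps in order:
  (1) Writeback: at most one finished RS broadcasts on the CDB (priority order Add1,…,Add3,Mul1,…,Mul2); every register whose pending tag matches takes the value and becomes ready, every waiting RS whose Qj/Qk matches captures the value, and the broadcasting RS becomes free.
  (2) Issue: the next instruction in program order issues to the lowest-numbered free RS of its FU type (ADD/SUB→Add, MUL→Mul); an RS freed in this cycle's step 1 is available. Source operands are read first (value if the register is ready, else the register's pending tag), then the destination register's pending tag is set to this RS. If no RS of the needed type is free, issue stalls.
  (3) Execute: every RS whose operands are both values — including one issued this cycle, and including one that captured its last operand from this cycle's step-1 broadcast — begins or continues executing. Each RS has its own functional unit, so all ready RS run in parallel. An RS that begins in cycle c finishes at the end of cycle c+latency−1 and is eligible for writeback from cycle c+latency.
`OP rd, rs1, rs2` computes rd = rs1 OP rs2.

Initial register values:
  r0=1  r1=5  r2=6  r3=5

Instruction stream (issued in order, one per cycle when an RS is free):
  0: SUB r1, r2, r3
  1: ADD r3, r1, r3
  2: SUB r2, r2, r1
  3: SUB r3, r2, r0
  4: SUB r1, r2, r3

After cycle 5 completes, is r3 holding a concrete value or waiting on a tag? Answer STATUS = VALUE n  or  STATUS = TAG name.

  c1: issue SUB r1<-Add1  regs: r0:1,r1:Add1,r2:6,r3:5
  c2: issue ADD r3<-Add2  regs: r0:1,r1:Add1,r2:6,r3:Add2
  c3: CDB Add1=1; issue SUB r2<-Add1  regs: r0:1,r1:1,r2:Add1,r3:Add2
  c4: issue SUB r3<-Add3  regs: r0:1,r1:1,r2:Add1,r3:Add3
  c5: CDB Add1=5; issue SUB r1<-Add1  regs: r0:1,r1:Add1,r2:5,r3:Add3

STATUS = TAG Add3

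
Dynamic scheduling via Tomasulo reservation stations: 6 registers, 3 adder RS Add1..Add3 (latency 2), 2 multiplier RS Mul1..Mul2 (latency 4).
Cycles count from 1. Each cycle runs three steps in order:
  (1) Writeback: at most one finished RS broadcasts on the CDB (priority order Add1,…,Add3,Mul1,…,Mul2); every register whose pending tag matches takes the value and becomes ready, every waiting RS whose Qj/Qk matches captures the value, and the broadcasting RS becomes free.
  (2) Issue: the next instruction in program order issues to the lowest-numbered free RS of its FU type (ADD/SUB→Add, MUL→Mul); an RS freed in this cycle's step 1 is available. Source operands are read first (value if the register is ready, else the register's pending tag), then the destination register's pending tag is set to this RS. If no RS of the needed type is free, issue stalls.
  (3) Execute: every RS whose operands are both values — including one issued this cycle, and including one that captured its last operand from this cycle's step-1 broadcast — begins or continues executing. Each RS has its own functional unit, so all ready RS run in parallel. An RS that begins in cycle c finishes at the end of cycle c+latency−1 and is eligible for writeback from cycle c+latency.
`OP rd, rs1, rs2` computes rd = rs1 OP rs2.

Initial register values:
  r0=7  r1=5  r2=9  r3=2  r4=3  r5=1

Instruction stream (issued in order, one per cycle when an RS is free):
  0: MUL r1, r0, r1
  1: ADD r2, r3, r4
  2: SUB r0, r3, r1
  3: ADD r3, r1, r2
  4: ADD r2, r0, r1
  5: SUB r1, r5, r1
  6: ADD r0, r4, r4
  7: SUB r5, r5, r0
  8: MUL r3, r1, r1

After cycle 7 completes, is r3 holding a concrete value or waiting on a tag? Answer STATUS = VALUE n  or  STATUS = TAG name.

c1: issue MUL r1<-Mul1 | r0:7,r1:Mul1,r2:9,r3:2,r4:3,r5:1
c2: issue ADD r2<-Add1 | r0:7,r1:Mul1,r2:Add1,r3:2,r4:3,r5:1
c3: issue SUB r0<-Add2 | r0:Add2,r1:Mul1,r2:Add1,r3:2,r4:3,r5:1
c4: CDB Add1=5; issue ADD r3<-Add1 | r0:Add2,r1:Mul1,r2:5,r3:Add1,r4:3,r5:1
c5: CDB Mul1=35; issue ADD r2<-Add3 | r0:Add2,r1:35,r2:Add3,r3:Add1,r4:3,r5:1
c6: stall | r0:Add2,r1:35,r2:Add3,r3:Add1,r4:3,r5:1
c7: CDB Add1=40; issue SUB r1<-Add1 | r0:Add2,r1:Add1,r2:Add3,r3:40,r4:3,r5:1

STATUS = VALUE 40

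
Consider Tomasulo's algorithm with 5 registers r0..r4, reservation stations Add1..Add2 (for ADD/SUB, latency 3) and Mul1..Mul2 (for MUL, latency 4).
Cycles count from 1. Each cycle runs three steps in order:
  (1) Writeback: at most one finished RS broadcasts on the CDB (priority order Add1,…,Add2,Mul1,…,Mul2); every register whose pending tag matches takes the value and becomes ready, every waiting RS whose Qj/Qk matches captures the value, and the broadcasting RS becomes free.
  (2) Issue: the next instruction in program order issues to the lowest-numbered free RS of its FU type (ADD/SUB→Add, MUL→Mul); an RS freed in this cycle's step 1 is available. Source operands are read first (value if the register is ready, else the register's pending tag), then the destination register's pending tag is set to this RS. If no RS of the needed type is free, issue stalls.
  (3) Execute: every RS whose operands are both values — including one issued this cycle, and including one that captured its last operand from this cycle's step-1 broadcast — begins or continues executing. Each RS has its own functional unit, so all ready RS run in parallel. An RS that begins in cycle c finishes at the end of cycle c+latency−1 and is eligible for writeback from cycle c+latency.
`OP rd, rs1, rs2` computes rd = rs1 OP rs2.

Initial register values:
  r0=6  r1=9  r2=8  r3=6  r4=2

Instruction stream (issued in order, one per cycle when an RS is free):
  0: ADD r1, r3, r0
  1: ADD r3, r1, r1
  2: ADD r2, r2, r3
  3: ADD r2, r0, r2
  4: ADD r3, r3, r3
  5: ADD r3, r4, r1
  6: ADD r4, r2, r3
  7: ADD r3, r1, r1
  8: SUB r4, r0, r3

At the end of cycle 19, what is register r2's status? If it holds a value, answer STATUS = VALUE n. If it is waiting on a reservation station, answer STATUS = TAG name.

cycle 1: issue ADD r1<-Add1 // r0:6,r1:Add1,r2:8,r3:6,r4:2
cycle 2: issue ADD r3<-Add2 // r0:6,r1:Add1,r2:8,r3:Add2,r4:2
cycle 3: stall // r0:6,r1:Add1,r2:8,r3:Add2,r4:2
cycle 4: CDB Add1=12; issue ADD r2<-Add1 // r0:6,r1:12,r2:Add1,r3:Add2,r4:2
cycle 5: stall // r0:6,r1:12,r2:Add1,r3:Add2,r4:2
cycle 6: stall // r0:6,r1:12,r2:Add1,r3:Add2,r4:2
cycle 7: CDB Add2=24; issue ADD r2<-Add2 // r0:6,r1:12,r2:Add2,r3:24,r4:2
cycle 8: stall // r0:6,r1:12,r2:Add2,r3:24,r4:2
cycle 9: stall // r0:6,r1:12,r2:Add2,r3:24,r4:2
cycle 10: CDB Add1=32; issue ADD r3<-Add1 // r0:6,r1:12,r2:Add2,r3:Add1,r4:2
cycle 11: stall // r0:6,r1:12,r2:Add2,r3:Add1,r4:2
cycle 12: stall // r0:6,r1:12,r2:Add2,r3:Add1,r4:2
cycle 13: CDB Add1=48; issue ADD r3<-Add1 // r0:6,r1:12,r2:Add2,r3:Add1,r4:2
cycle 14: CDB Add2=38; issue ADD r4<-Add2 // r0:6,r1:12,r2:38,r3:Add1,r4:Add2
cycle 15: stall // r0:6,r1:12,r2:38,r3:Add1,r4:Add2
cycle 16: CDB Add1=14; issue ADD r3<-Add1 // r0:6,r1:12,r2:38,r3:Add1,r4:Add2
cycle 17: stall // r0:6,r1:12,r2:38,r3:Add1,r4:Add2
cycle 18: stall // r0:6,r1:12,r2:38,r3:Add1,r4:Add2
cycle 19: CDB Add1=24; issue SUB r4<-Add1 // r0:6,r1:12,r2:38,r3:24,r4:Add1

STATUS = VALUE 38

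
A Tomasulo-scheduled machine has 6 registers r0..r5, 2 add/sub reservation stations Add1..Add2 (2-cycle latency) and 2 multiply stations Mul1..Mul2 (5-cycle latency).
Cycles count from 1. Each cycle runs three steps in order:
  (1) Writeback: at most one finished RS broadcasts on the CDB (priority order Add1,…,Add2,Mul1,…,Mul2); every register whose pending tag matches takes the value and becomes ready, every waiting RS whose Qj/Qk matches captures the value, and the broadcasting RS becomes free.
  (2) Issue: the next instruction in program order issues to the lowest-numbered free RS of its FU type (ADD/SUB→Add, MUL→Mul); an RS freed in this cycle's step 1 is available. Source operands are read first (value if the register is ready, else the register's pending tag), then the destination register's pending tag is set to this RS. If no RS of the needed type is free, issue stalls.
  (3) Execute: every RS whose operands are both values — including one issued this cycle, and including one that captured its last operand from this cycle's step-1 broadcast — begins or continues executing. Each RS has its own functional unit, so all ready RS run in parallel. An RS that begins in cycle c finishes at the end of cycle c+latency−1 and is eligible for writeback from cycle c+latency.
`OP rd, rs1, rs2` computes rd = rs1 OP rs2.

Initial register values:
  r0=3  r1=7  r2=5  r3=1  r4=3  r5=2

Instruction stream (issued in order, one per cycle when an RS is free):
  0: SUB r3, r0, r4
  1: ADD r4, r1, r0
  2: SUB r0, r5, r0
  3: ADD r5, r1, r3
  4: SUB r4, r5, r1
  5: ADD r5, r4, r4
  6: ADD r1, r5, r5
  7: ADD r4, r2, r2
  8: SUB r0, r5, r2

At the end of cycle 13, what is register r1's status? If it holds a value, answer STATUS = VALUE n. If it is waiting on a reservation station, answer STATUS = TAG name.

  c1: issue SUB r3<-Add1  regs: r0:3,r1:7,r2:5,r3:Add1,r4:3,r5:2
  c2: issue ADD r4<-Add2  regs: r0:3,r1:7,r2:5,r3:Add1,r4:Add2,r5:2
  c3: CDB Add1=0; issue SUB r0<-Add1  regs: r0:Add1,r1:7,r2:5,r3:0,r4:Add2,r5:2
  c4: CDB Add2=10; issue ADD r5<-Add2  regs: r0:Add1,r1:7,r2:5,r3:0,r4:10,r5:Add2
  c5: CDB Add1=-1; issue SUB r4<-Add1  regs: r0:-1,r1:7,r2:5,r3:0,r4:Add1,r5:Add2
  c6: CDB Add2=7; issue ADD r5<-Add2  regs: r0:-1,r1:7,r2:5,r3:0,r4:Add1,r5:Add2
  c7: stall  regs: r0:-1,r1:7,r2:5,r3:0,r4:Add1,r5:Add2
  c8: CDB Add1=0; issue ADD r1<-Add1  regs: r0:-1,r1:Add1,r2:5,r3:0,r4:0,r5:Add2
  c9: stall  regs: r0:-1,r1:Add1,r2:5,r3:0,r4:0,r5:Add2
  c10: CDB Add2=0; issue ADD r4<-Add2  regs: r0:-1,r1:Add1,r2:5,r3:0,r4:Add2,r5:0
  c11: stall  regs: r0:-1,r1:Add1,r2:5,r3:0,r4:Add2,r5:0
  c12: CDB Add1=0; issue SUB r0<-Add1  regs: r0:Add1,r1:0,r2:5,r3:0,r4:Add2,r5:0
  c13: CDB Add2=10  regs: r0:Add1,r1:0,r2:5,r3:0,r4:10,r5:0

STATUS = VALUE 0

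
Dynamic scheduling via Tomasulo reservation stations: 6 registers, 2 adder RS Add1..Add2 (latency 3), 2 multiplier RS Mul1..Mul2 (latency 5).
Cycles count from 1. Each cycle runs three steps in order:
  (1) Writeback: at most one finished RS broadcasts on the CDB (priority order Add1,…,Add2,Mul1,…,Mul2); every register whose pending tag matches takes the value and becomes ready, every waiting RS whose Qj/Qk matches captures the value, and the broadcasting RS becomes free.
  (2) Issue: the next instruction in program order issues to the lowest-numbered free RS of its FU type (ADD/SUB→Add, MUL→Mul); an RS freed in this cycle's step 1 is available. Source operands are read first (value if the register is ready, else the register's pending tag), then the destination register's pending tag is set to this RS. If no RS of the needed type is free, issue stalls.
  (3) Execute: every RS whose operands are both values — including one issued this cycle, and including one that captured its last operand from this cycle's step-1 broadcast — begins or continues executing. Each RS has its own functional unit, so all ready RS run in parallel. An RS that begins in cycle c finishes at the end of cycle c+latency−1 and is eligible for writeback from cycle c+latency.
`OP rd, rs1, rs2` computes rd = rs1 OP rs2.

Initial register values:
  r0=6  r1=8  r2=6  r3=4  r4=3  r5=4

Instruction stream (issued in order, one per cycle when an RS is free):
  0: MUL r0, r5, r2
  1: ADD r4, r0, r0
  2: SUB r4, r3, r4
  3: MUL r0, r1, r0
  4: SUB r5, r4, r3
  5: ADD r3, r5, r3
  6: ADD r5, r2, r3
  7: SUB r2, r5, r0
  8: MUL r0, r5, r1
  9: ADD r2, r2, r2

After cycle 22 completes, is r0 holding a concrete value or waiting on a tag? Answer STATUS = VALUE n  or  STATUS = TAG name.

  c1: issue MUL r0<-Mul1  regs: r0:Mul1,r1:8,r2:6,r3:4,r4:3,r5:4
  c2: issue ADD r4<-Add1  regs: r0:Mul1,r1:8,r2:6,r3:4,r4:Add1,r5:4
  c3: issue SUB r4<-Add2  regs: r0:Mul1,r1:8,r2:6,r3:4,r4:Add2,r5:4
  c4: issue MUL r0<-Mul2  regs: r0:Mul2,r1:8,r2:6,r3:4,r4:Add2,r5:4
  c5: stall  regs: r0:Mul2,r1:8,r2:6,r3:4,r4:Add2,r5:4
  c6: CDB Mul1=24; stall  regs: r0:Mul2,r1:8,r2:6,r3:4,r4:Add2,r5:4
  c7: stall  regs: r0:Mul2,r1:8,r2:6,r3:4,r4:Add2,r5:4
  c8: stall  regs: r0:Mul2,r1:8,r2:6,r3:4,r4:Add2,r5:4
  c9: CDB Add1=48; issue SUB r5<-Add1  regs: r0:Mul2,r1:8,r2:6,r3:4,r4:Add2,r5:Add1
  c10: stall  regs: r0:Mul2,r1:8,r2:6,r3:4,r4:Add2,r5:Add1
  c11: CDB Mul2=192; stall  regs: r0:192,r1:8,r2:6,r3:4,r4:Add2,r5:Add1
  c12: CDB Add2=-44; issue ADD r3<-Add2  regs: r0:192,r1:8,r2:6,r3:Add2,r4:-44,r5:Add1
  c13: stall  regs: r0:192,r1:8,r2:6,r3:Add2,r4:-44,r5:Add1
  c14: stall  regs: r0:192,r1:8,r2:6,r3:Add2,r4:-44,r5:Add1
  c15: CDB Add1=-48; issue ADD r5<-Add1  regs: r0:192,r1:8,r2:6,r3:Add2,r4:-44,r5:Add1
  c16: stall  regs: r0:192,r1:8,r2:6,r3:Add2,r4:-44,r5:Add1
  c17: stall  regs: r0:192,r1:8,r2:6,r3:Add2,r4:-44,r5:Add1
  c18: CDB Add2=-44; issue SUB r2<-Add2  regs: r0:192,r1:8,r2:Add2,r3:-44,r4:-44,r5:Add1
  c19: issue MUL r0<-Mul1  regs: r0:Mul1,r1:8,r2:Add2,r3:-44,r4:-44,r5:Add1
  c20: stall  regs: r0:Mul1,r1:8,r2:Add2,r3:-44,r4:-44,r5:Add1
  c21: CDB Add1=-38; issue ADD r2<-Add1  regs: r0:Mul1,r1:8,r2:Add1,r3:-44,r4:-44,r5:-38
  c22: -  regs: r0:Mul1,r1:8,r2:Add1,r3:-44,r4:-44,r5:-38

STATUS = TAG Mul1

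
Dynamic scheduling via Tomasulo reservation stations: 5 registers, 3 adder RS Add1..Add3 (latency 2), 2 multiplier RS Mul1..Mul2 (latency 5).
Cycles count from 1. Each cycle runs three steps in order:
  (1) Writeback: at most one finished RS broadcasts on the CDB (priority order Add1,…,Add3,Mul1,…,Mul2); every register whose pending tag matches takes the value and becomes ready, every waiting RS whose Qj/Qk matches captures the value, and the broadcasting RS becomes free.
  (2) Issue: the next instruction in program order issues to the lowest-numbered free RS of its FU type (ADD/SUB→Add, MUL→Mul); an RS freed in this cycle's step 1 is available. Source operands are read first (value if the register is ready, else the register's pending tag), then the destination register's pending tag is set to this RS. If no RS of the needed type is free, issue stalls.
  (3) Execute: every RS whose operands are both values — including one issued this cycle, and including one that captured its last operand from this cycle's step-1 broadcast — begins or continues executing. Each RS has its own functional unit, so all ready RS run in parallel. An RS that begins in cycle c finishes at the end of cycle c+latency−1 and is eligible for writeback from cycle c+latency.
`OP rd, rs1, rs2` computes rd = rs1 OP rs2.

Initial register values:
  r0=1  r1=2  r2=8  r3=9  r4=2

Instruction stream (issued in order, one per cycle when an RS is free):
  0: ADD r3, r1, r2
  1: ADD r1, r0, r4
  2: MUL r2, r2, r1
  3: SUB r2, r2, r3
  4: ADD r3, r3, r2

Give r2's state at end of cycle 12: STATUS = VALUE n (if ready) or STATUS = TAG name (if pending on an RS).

STATUS = VALUE 14

  c1: issue ADD r3<-Add1  regs: r0:1,r1:2,r2:8,r3:Add1,r4:2
  c2: issue ADD r1<-Add2  regs: r0:1,r1:Add2,r2:8,r3:Add1,r4:2
  c3: CDB Add1=10; issue MUL r2<-Mul1  regs: r0:1,r1:Add2,r2:Mul1,r3:10,r4:2
  c4: CDB Add2=3; issue SUB r2<-Add1  regs: r0:1,r1:3,r2:Add1,r3:10,r4:2
  c5: issue ADD r3<-Add2  regs: r0:1,r1:3,r2:Add1,r3:Add2,r4:2
  c6: -  regs: r0:1,r1:3,r2:Add1,r3:Add2,r4:2
  c7: -  regs: r0:1,r1:3,r2:Add1,r3:Add2,r4:2
  c8: -  regs: r0:1,r1:3,r2:Add1,r3:Add2,r4:2
  c9: CDB Mul1=24  regs: r0:1,r1:3,r2:Add1,r3:Add2,r4:2
  c10: -  regs: r0:1,r1:3,r2:Add1,r3:Add2,r4:2
  c11: CDB Add1=14  regs: r0:1,r1:3,r2:14,r3:Add2,r4:2
  c12: -  regs: r0:1,r1:3,r2:14,r3:Add2,r4:2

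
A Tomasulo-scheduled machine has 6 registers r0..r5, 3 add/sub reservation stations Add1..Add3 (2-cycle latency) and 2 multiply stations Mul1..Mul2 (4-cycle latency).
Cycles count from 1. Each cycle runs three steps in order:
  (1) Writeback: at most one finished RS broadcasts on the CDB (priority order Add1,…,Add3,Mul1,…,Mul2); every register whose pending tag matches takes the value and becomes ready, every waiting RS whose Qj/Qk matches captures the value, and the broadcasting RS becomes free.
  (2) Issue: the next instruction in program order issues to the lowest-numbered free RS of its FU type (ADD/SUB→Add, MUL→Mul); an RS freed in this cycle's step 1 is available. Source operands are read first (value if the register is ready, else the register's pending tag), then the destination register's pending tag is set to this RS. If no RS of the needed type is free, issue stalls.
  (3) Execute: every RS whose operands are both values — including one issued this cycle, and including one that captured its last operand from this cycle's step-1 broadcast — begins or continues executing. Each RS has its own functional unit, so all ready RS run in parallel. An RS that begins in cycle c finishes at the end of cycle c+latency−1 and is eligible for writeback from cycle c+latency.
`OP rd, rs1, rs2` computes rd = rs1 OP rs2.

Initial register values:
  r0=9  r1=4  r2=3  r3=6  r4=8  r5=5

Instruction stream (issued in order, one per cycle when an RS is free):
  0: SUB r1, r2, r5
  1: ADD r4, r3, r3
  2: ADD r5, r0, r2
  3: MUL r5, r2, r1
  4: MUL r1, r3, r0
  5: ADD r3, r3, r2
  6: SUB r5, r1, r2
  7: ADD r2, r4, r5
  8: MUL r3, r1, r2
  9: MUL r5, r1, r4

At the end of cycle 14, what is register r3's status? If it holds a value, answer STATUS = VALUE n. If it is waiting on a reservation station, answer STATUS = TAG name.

  c1: issue SUB r1<-Add1  regs: r0:9,r1:Add1,r2:3,r3:6,r4:8,r5:5
  c2: issue ADD r4<-Add2  regs: r0:9,r1:Add1,r2:3,r3:6,r4:Add2,r5:5
  c3: CDB Add1=-2; issue ADD r5<-Add1  regs: r0:9,r1:-2,r2:3,r3:6,r4:Add2,r5:Add1
  c4: CDB Add2=12; issue MUL r5<-Mul1  regs: r0:9,r1:-2,r2:3,r3:6,r4:12,r5:Mul1
  c5: CDB Add1=12; issue MUL r1<-Mul2  regs: r0:9,r1:Mul2,r2:3,r3:6,r4:12,r5:Mul1
  c6: issue ADD r3<-Add1  regs: r0:9,r1:Mul2,r2:3,r3:Add1,r4:12,r5:Mul1
  c7: issue SUB r5<-Add2  regs: r0:9,r1:Mul2,r2:3,r3:Add1,r4:12,r5:Add2
  c8: CDB Add1=9; issue ADD r2<-Add1  regs: r0:9,r1:Mul2,r2:Add1,r3:9,r4:12,r5:Add2
  c9: CDB Mul1=-6; issue MUL r3<-Mul1  regs: r0:9,r1:Mul2,r2:Add1,r3:Mul1,r4:12,r5:Add2
  c10: CDB Mul2=54; issue MUL r5<-Mul2  regs: r0:9,r1:54,r2:Add1,r3:Mul1,r4:12,r5:Mul2
  c11: -  regs: r0:9,r1:54,r2:Add1,r3:Mul1,r4:12,r5:Mul2
  c12: CDB Add2=51  regs: r0:9,r1:54,r2:Add1,r3:Mul1,r4:12,r5:Mul2
  c13: -  regs: r0:9,r1:54,r2:Add1,r3:Mul1,r4:12,r5:Mul2
  c14: CDB Add1=63  regs: r0:9,r1:54,r2:63,r3:Mul1,r4:12,r5:Mul2

STATUS = TAG Mul1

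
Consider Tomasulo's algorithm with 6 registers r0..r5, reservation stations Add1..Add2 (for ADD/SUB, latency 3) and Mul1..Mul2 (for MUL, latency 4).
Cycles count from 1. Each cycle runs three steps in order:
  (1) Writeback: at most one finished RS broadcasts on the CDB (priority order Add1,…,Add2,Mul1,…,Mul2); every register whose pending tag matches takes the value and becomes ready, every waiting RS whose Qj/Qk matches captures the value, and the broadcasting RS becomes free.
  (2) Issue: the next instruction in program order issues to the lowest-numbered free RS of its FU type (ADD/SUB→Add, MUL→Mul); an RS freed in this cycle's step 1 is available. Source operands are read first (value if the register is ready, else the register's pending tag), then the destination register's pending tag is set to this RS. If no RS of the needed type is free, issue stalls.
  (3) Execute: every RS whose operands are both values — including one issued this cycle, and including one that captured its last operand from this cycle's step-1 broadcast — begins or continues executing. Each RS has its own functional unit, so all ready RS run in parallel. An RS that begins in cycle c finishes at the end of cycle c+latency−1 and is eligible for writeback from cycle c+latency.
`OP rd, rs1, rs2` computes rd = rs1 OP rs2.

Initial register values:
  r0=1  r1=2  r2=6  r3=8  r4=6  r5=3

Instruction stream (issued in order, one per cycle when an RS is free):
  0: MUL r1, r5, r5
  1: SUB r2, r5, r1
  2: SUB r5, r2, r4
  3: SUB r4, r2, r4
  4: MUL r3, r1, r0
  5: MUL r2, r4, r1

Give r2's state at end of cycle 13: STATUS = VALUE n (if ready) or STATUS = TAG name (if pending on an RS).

cycle 1: issue MUL r1<-Mul1 // r0:1,r1:Mul1,r2:6,r3:8,r4:6,r5:3
cycle 2: issue SUB r2<-Add1 // r0:1,r1:Mul1,r2:Add1,r3:8,r4:6,r5:3
cycle 3: issue SUB r5<-Add2 // r0:1,r1:Mul1,r2:Add1,r3:8,r4:6,r5:Add2
cycle 4: stall // r0:1,r1:Mul1,r2:Add1,r3:8,r4:6,r5:Add2
cycle 5: CDB Mul1=9; stall // r0:1,r1:9,r2:Add1,r3:8,r4:6,r5:Add2
cycle 6: stall // r0:1,r1:9,r2:Add1,r3:8,r4:6,r5:Add2
cycle 7: stall // r0:1,r1:9,r2:Add1,r3:8,r4:6,r5:Add2
cycle 8: CDB Add1=-6; issue SUB r4<-Add1 // r0:1,r1:9,r2:-6,r3:8,r4:Add1,r5:Add2
cycle 9: issue MUL r3<-Mul1 // r0:1,r1:9,r2:-6,r3:Mul1,r4:Add1,r5:Add2
cycle 10: issue MUL r2<-Mul2 // r0:1,r1:9,r2:Mul2,r3:Mul1,r4:Add1,r5:Add2
cycle 11: CDB Add1=-12 // r0:1,r1:9,r2:Mul2,r3:Mul1,r4:-12,r5:Add2
cycle 12: CDB Add2=-12 // r0:1,r1:9,r2:Mul2,r3:Mul1,r4:-12,r5:-12
cycle 13: CDB Mul1=9 // r0:1,r1:9,r2:Mul2,r3:9,r4:-12,r5:-12

STATUS = TAG Mul2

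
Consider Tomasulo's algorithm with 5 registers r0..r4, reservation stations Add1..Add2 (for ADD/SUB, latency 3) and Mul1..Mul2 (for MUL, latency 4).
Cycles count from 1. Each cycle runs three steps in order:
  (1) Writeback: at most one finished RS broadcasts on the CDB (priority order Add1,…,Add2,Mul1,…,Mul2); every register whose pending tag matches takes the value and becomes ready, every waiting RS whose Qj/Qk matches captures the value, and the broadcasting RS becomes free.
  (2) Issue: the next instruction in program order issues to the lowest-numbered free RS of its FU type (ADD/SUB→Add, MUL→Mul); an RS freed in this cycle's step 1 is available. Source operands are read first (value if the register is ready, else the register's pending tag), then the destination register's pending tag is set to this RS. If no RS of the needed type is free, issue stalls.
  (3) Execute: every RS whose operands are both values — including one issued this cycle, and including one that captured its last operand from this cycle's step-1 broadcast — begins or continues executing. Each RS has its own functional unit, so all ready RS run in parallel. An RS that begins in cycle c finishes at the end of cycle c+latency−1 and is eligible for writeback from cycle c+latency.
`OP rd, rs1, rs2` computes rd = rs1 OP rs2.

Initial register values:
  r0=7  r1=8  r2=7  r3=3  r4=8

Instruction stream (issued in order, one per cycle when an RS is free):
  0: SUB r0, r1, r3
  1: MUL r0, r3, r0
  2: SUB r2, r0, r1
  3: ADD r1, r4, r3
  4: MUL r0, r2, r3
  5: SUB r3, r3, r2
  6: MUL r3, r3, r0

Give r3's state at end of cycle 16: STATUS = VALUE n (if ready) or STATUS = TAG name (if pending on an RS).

  c1: issue SUB r0<-Add1  regs: r0:Add1,r1:8,r2:7,r3:3,r4:8
  c2: issue MUL r0<-Mul1  regs: r0:Mul1,r1:8,r2:7,r3:3,r4:8
  c3: issue SUB r2<-Add2  regs: r0:Mul1,r1:8,r2:Add2,r3:3,r4:8
  c4: CDB Add1=5; issue ADD r1<-Add1  regs: r0:Mul1,r1:Add1,r2:Add2,r3:3,r4:8
  c5: issue MUL r0<-Mul2  regs: r0:Mul2,r1:Add1,r2:Add2,r3:3,r4:8
  c6: stall  regs: r0:Mul2,r1:Add1,r2:Add2,r3:3,r4:8
  c7: CDB Add1=11; issue SUB r3<-Add1  regs: r0:Mul2,r1:11,r2:Add2,r3:Add1,r4:8
  c8: CDB Mul1=15; issue MUL r3<-Mul1  regs: r0:Mul2,r1:11,r2:Add2,r3:Mul1,r4:8
  c9: -  regs: r0:Mul2,r1:11,r2:Add2,r3:Mul1,r4:8
  c10: -  regs: r0:Mul2,r1:11,r2:Add2,r3:Mul1,r4:8
  c11: CDB Add2=7  regs: r0:Mul2,r1:11,r2:7,r3:Mul1,r4:8
  c12: -  regs: r0:Mul2,r1:11,r2:7,r3:Mul1,r4:8
  c13: -  regs: r0:Mul2,r1:11,r2:7,r3:Mul1,r4:8
  c14: CDB Add1=-4  regs: r0:Mul2,r1:11,r2:7,r3:Mul1,r4:8
  c15: CDB Mul2=21  regs: r0:21,r1:11,r2:7,r3:Mul1,r4:8
  c16: -  regs: r0:21,r1:11,r2:7,r3:Mul1,r4:8

STATUS = TAG Mul1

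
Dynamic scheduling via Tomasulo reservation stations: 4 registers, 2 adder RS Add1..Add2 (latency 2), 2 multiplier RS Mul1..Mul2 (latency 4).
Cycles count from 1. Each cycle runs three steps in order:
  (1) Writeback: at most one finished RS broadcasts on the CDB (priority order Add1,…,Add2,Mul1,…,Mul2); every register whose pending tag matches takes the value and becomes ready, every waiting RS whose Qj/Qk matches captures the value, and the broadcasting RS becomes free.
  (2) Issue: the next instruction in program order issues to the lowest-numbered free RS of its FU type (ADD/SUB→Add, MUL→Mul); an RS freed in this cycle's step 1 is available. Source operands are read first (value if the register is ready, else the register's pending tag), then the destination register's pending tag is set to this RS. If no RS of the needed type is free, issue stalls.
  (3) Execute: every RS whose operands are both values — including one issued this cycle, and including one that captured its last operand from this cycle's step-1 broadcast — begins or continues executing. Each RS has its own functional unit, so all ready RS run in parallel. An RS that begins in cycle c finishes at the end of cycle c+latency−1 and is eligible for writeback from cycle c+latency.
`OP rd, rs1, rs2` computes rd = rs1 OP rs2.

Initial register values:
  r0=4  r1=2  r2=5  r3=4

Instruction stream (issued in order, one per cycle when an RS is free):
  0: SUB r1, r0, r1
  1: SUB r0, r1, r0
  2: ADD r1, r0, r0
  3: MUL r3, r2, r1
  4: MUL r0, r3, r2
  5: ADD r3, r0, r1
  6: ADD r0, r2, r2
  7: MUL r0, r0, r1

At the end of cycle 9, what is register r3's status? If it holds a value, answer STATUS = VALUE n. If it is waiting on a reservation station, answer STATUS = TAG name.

cycle 1: issue SUB r1<-Add1 // r0:4,r1:Add1,r2:5,r3:4
cycle 2: issue SUB r0<-Add2 // r0:Add2,r1:Add1,r2:5,r3:4
cycle 3: CDB Add1=2; issue ADD r1<-Add1 // r0:Add2,r1:Add1,r2:5,r3:4
cycle 4: issue MUL r3<-Mul1 // r0:Add2,r1:Add1,r2:5,r3:Mul1
cycle 5: CDB Add2=-2; issue MUL r0<-Mul2 // r0:Mul2,r1:Add1,r2:5,r3:Mul1
cycle 6: issue ADD r3<-Add2 // r0:Mul2,r1:Add1,r2:5,r3:Add2
cycle 7: CDB Add1=-4; issue ADD r0<-Add1 // r0:Add1,r1:-4,r2:5,r3:Add2
cycle 8: stall // r0:Add1,r1:-4,r2:5,r3:Add2
cycle 9: CDB Add1=10; stall // r0:10,r1:-4,r2:5,r3:Add2

STATUS = TAG Add2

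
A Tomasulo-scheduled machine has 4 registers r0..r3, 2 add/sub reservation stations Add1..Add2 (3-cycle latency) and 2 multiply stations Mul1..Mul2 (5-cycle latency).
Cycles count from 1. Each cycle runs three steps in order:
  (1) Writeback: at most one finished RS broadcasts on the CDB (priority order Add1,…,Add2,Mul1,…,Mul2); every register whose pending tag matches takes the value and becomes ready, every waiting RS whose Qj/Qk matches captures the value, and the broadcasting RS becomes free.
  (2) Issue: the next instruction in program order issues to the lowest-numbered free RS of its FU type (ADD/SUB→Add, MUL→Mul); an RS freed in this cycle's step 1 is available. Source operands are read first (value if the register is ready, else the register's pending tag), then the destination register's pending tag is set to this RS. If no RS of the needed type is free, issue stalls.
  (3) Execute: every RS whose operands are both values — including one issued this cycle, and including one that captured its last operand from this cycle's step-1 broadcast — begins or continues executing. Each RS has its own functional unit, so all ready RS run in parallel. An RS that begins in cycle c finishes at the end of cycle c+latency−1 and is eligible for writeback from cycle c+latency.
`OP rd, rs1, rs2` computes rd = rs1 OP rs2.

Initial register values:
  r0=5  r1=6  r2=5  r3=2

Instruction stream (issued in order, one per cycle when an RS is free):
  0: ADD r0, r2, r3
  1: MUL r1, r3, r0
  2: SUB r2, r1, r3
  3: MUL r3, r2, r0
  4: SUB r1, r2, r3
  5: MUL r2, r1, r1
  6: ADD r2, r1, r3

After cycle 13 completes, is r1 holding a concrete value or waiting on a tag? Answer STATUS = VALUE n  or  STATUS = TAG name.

STATUS = TAG Add1

c1: issue ADD r0<-Add1 | r0:Add1,r1:6,r2:5,r3:2
c2: issue MUL r1<-Mul1 | r0:Add1,r1:Mul1,r2:5,r3:2
c3: issue SUB r2<-Add2 | r0:Add1,r1:Mul1,r2:Add2,r3:2
c4: CDB Add1=7; issue MUL r3<-Mul2 | r0:7,r1:Mul1,r2:Add2,r3:Mul2
c5: issue SUB r1<-Add1 | r0:7,r1:Add1,r2:Add2,r3:Mul2
c6: stall | r0:7,r1:Add1,r2:Add2,r3:Mul2
c7: stall | r0:7,r1:Add1,r2:Add2,r3:Mul2
c8: stall | r0:7,r1:Add1,r2:Add2,r3:Mul2
c9: CDB Mul1=14; issue MUL r2<-Mul1 | r0:7,r1:Add1,r2:Mul1,r3:Mul2
c10: stall | r0:7,r1:Add1,r2:Mul1,r3:Mul2
c11: stall | r0:7,r1:Add1,r2:Mul1,r3:Mul2
c12: CDB Add2=12; issue ADD r2<-Add2 | r0:7,r1:Add1,r2:Add2,r3:Mul2
c13: - | r0:7,r1:Add1,r2:Add2,r3:Mul2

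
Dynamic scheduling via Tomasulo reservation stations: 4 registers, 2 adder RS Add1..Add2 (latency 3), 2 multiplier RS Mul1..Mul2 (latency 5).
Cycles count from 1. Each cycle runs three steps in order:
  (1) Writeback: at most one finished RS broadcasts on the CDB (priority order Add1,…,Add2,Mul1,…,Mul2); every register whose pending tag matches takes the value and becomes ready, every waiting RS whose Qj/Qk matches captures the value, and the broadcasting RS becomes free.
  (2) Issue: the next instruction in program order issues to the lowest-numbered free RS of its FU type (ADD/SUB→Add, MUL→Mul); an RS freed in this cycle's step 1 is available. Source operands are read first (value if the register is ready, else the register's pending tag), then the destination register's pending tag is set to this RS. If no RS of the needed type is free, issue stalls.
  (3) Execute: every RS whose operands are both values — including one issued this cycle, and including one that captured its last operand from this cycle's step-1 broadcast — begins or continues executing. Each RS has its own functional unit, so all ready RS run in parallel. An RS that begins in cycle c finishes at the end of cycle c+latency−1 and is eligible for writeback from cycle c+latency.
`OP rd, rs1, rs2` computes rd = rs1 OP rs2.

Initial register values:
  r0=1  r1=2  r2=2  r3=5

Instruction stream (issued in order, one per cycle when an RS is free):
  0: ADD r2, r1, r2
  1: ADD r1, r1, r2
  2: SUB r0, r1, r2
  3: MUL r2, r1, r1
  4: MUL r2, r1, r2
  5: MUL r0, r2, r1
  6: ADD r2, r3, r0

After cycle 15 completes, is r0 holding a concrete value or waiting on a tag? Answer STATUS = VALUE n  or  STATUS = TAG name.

  c1: issue ADD r2<-Add1  regs: r0:1,r1:2,r2:Add1,r3:5
  c2: issue ADD r1<-Add2  regs: r0:1,r1:Add2,r2:Add1,r3:5
  c3: stall  regs: r0:1,r1:Add2,r2:Add1,r3:5
  c4: CDB Add1=4; issue SUB r0<-Add1  regs: r0:Add1,r1:Add2,r2:4,r3:5
  c5: issue MUL r2<-Mul1  regs: r0:Add1,r1:Add2,r2:Mul1,r3:5
  c6: issue MUL r2<-Mul2  regs: r0:Add1,r1:Add2,r2:Mul2,r3:5
  c7: CDB Add2=6; stall  regs: r0:Add1,r1:6,r2:Mul2,r3:5
  c8: stall  regs: r0:Add1,r1:6,r2:Mul2,r3:5
  c9: stall  regs: r0:Add1,r1:6,r2:Mul2,r3:5
  c10: CDB Add1=2; stall  regs: r0:2,r1:6,r2:Mul2,r3:5
  c11: stall  regs: r0:2,r1:6,r2:Mul2,r3:5
  c12: CDB Mul1=36; issue MUL r0<-Mul1  regs: r0:Mul1,r1:6,r2:Mul2,r3:5
  c13: issue ADD r2<-Add1  regs: r0:Mul1,r1:6,r2:Add1,r3:5
  c14: -  regs: r0:Mul1,r1:6,r2:Add1,r3:5
  c15: -  regs: r0:Mul1,r1:6,r2:Add1,r3:5

STATUS = TAG Mul1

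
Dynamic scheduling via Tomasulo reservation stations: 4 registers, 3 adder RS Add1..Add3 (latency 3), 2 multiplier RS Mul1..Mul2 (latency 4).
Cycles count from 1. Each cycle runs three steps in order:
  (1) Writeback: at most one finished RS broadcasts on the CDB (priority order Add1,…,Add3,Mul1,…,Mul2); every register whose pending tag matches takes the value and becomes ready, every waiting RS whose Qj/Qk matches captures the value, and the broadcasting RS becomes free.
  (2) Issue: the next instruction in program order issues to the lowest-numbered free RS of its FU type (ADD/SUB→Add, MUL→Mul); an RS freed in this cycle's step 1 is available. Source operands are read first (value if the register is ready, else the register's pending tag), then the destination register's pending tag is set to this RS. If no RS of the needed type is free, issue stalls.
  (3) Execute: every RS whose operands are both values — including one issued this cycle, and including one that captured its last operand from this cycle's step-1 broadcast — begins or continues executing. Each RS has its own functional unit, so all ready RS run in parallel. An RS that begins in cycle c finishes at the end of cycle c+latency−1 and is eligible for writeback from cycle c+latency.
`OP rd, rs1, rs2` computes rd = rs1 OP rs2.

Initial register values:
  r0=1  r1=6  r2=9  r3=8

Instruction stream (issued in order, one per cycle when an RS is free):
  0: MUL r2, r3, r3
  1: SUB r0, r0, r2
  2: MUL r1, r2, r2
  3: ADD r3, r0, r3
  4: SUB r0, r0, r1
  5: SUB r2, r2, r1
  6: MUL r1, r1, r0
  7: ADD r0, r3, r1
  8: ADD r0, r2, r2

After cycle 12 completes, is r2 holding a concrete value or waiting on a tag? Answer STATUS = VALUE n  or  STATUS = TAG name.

  c1: issue MUL r2<-Mul1  regs: r0:1,r1:6,r2:Mul1,r3:8
  c2: issue SUB r0<-Add1  regs: r0:Add1,r1:6,r2:Mul1,r3:8
  c3: issue MUL r1<-Mul2  regs: r0:Add1,r1:Mul2,r2:Mul1,r3:8
  c4: issue ADD r3<-Add2  regs: r0:Add1,r1:Mul2,r2:Mul1,r3:Add2
  c5: CDB Mul1=64; issue SUB r0<-Add3  regs: r0:Add3,r1:Mul2,r2:64,r3:Add2
  c6: stall  regs: r0:Add3,r1:Mul2,r2:64,r3:Add2
  c7: stall  regs: r0:Add3,r1:Mul2,r2:64,r3:Add2
  c8: CDB Add1=-63; issue SUB r2<-Add1  regs: r0:Add3,r1:Mul2,r2:Add1,r3:Add2
  c9: CDB Mul2=4096; issue MUL r1<-Mul1  regs: r0:Add3,r1:Mul1,r2:Add1,r3:Add2
  c10: stall  regs: r0:Add3,r1:Mul1,r2:Add1,r3:Add2
  c11: CDB Add2=-55; issue ADD r0<-Add2  regs: r0:Add2,r1:Mul1,r2:Add1,r3:-55
  c12: CDB Add1=-4032; issue ADD r0<-Add1  regs: r0:Add1,r1:Mul1,r2:-4032,r3:-55

STATUS = VALUE -4032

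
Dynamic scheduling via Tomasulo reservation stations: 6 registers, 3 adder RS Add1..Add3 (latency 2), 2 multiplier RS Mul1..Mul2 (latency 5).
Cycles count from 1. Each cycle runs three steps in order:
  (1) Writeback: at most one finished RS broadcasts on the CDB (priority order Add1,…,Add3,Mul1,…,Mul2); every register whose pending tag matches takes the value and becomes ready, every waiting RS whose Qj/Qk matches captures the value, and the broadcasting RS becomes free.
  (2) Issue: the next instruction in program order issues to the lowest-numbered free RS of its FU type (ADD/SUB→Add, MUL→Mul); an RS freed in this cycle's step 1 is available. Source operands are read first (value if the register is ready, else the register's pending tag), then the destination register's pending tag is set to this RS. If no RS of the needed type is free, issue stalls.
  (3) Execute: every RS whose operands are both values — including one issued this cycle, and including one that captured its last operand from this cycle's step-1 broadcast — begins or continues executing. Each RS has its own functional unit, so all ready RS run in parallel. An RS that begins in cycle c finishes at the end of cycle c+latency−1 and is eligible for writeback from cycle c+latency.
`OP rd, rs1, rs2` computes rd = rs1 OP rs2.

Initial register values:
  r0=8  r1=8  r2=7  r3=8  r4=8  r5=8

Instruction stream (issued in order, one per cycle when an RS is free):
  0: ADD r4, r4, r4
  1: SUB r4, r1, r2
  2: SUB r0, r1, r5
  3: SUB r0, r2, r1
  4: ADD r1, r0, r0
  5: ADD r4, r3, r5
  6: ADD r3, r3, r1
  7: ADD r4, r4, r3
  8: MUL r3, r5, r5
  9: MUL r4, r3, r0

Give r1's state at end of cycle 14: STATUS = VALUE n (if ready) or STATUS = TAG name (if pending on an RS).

STATUS = VALUE -2

  c1: issue ADD r4<-Add1  regs: r0:8,r1:8,r2:7,r3:8,r4:Add1,r5:8
  c2: issue SUB r4<-Add2  regs: r0:8,r1:8,r2:7,r3:8,r4:Add2,r5:8
  c3: CDB Add1=16; issue SUB r0<-Add1  regs: r0:Add1,r1:8,r2:7,r3:8,r4:Add2,r5:8
  c4: CDB Add2=1; issue SUB r0<-Add2  regs: r0:Add2,r1:8,r2:7,r3:8,r4:1,r5:8
  c5: CDB Add1=0; issue ADD r1<-Add1  regs: r0:Add2,r1:Add1,r2:7,r3:8,r4:1,r5:8
  c6: CDB Add2=-1; issue ADD r4<-Add2  regs: r0:-1,r1:Add1,r2:7,r3:8,r4:Add2,r5:8
  c7: issue ADD r3<-Add3  regs: r0:-1,r1:Add1,r2:7,r3:Add3,r4:Add2,r5:8
  c8: CDB Add1=-2; issue ADD r4<-Add1  regs: r0:-1,r1:-2,r2:7,r3:Add3,r4:Add1,r5:8
  c9: CDB Add2=16; issue MUL r3<-Mul1  regs: r0:-1,r1:-2,r2:7,r3:Mul1,r4:Add1,r5:8
  c10: CDB Add3=6; issue MUL r4<-Mul2  regs: r0:-1,r1:-2,r2:7,r3:Mul1,r4:Mul2,r5:8
  c11: -  regs: r0:-1,r1:-2,r2:7,r3:Mul1,r4:Mul2,r5:8
  c12: CDB Add1=22  regs: r0:-1,r1:-2,r2:7,r3:Mul1,r4:Mul2,r5:8
  c13: -  regs: r0:-1,r1:-2,r2:7,r3:Mul1,r4:Mul2,r5:8
  c14: CDB Mul1=64  regs: r0:-1,r1:-2,r2:7,r3:64,r4:Mul2,r5:8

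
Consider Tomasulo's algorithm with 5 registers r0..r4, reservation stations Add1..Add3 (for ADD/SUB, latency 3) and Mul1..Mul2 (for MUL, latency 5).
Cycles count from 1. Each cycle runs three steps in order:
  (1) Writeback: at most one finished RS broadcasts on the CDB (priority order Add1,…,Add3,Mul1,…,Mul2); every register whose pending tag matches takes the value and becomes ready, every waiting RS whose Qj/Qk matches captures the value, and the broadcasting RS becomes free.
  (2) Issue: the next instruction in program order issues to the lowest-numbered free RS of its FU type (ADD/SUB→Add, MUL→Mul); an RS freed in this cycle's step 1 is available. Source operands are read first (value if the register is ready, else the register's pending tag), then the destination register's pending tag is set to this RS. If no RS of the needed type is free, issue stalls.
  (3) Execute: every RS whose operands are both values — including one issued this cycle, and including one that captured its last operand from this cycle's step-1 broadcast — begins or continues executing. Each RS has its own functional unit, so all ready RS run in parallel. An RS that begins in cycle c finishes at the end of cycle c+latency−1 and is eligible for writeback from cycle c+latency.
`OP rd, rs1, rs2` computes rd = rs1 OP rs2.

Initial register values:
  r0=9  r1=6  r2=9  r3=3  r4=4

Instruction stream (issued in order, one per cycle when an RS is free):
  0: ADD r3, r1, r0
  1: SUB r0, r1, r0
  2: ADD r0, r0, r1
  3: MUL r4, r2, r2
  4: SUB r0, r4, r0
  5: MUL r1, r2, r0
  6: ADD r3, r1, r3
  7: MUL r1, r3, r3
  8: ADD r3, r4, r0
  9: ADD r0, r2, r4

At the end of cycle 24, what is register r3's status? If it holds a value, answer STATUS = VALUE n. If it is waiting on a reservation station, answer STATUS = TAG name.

cycle 1: issue ADD r3<-Add1 // r0:9,r1:6,r2:9,r3:Add1,r4:4
cycle 2: issue SUB r0<-Add2 // r0:Add2,r1:6,r2:9,r3:Add1,r4:4
cycle 3: issue ADD r0<-Add3 // r0:Add3,r1:6,r2:9,r3:Add1,r4:4
cycle 4: CDB Add1=15; issue MUL r4<-Mul1 // r0:Add3,r1:6,r2:9,r3:15,r4:Mul1
cycle 5: CDB Add2=-3; issue SUB r0<-Add1 // r0:Add1,r1:6,r2:9,r3:15,r4:Mul1
cycle 6: issue MUL r1<-Mul2 // r0:Add1,r1:Mul2,r2:9,r3:15,r4:Mul1
cycle 7: issue ADD r3<-Add2 // r0:Add1,r1:Mul2,r2:9,r3:Add2,r4:Mul1
cycle 8: CDB Add3=3; stall // r0:Add1,r1:Mul2,r2:9,r3:Add2,r4:Mul1
cycle 9: CDB Mul1=81; issue MUL r1<-Mul1 // r0:Add1,r1:Mul1,r2:9,r3:Add2,r4:81
cycle 10: issue ADD r3<-Add3 // r0:Add1,r1:Mul1,r2:9,r3:Add3,r4:81
cycle 11: stall // r0:Add1,r1:Mul1,r2:9,r3:Add3,r4:81
cycle 12: CDB Add1=78; issue ADD r0<-Add1 // r0:Add1,r1:Mul1,r2:9,r3:Add3,r4:81
cycle 13: - // r0:Add1,r1:Mul1,r2:9,r3:Add3,r4:81
cycle 14: - // r0:Add1,r1:Mul1,r2:9,r3:Add3,r4:81
cycle 15: CDB Add1=90 // r0:90,r1:Mul1,r2:9,r3:Add3,r4:81
cycle 16: CDB Add3=159 // r0:90,r1:Mul1,r2:9,r3:159,r4:81
cycle 17: CDB Mul2=702 // r0:90,r1:Mul1,r2:9,r3:159,r4:81
cycle 18: - // r0:90,r1:Mul1,r2:9,r3:159,r4:81
cycle 19: - // r0:90,r1:Mul1,r2:9,r3:159,r4:81
cycle 20: CDB Add2=717 // r0:90,r1:Mul1,r2:9,r3:159,r4:81
cycle 21: - // r0:90,r1:Mul1,r2:9,r3:159,r4:81
cycle 22: - // r0:90,r1:Mul1,r2:9,r3:159,r4:81
cycle 23: - // r0:90,r1:Mul1,r2:9,r3:159,r4:81
cycle 24: - // r0:90,r1:Mul1,r2:9,r3:159,r4:81

STATUS = VALUE 159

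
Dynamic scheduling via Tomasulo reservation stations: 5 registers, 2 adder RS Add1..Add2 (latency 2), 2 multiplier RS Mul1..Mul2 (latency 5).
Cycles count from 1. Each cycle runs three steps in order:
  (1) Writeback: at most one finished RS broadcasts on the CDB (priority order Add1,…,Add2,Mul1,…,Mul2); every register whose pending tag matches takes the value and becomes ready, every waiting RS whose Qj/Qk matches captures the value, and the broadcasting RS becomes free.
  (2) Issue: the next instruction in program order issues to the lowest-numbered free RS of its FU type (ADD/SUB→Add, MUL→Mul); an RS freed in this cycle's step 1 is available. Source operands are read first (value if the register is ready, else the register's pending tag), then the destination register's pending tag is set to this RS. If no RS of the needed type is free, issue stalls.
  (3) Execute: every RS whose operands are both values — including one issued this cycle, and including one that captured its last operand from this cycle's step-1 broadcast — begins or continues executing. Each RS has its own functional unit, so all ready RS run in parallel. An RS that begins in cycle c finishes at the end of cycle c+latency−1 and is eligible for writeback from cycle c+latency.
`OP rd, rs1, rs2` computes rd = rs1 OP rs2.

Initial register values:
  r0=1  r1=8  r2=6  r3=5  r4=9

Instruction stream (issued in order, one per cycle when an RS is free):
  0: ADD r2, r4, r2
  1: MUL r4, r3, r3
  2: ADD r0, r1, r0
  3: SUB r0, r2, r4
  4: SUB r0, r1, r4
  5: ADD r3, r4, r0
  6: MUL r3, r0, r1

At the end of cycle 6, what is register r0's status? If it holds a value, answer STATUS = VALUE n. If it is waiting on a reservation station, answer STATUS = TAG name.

STATUS = TAG Add1

  c1: issue ADD r2<-Add1  regs: r0:1,r1:8,r2:Add1,r3:5,r4:9
  c2: issue MUL r4<-Mul1  regs: r0:1,r1:8,r2:Add1,r3:5,r4:Mul1
  c3: CDB Add1=15; issue ADD r0<-Add1  regs: r0:Add1,r1:8,r2:15,r3:5,r4:Mul1
  c4: issue SUB r0<-Add2  regs: r0:Add2,r1:8,r2:15,r3:5,r4:Mul1
  c5: CDB Add1=9; issue SUB r0<-Add1  regs: r0:Add1,r1:8,r2:15,r3:5,r4:Mul1
  c6: stall  regs: r0:Add1,r1:8,r2:15,r3:5,r4:Mul1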